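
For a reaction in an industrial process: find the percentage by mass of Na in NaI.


M(NaI) = 1×22.99 + 1×126.9 = 149.89 g/mol
Mass of Na = 1 × 22.99 = 22.99 g/mol
% Na = 22.99/149.89 × 100 = 15.34%

15.34%


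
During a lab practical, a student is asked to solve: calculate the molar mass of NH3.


M(NH3) = 1×14.01 + 3×1.008
= 14.01 + 3.02
= 17.03 g/mol

17.03 g/mol


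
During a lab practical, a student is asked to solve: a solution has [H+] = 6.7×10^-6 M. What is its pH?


pH = -log10([H+]) = -log10(6.7×10^-6)
= 6 - log10(6.7)
= 6 - 0.83
= 5.17

5.17


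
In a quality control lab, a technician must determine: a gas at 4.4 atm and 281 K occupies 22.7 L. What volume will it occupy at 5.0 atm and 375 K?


P1V1/T1 = P2V2/T2
V2 = P1V1T2/(T1P2)
= 4.4×22.7×375/(281×5.0)
= 26.658 L

26.658 L


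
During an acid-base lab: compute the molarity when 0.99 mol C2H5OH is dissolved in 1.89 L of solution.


M = n/V = 0.99/1.89 = 0.524 mol/L

0.524 M


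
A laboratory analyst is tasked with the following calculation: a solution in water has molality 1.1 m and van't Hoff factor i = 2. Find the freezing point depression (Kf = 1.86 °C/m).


ΔTf = Kf × m × i
= 1.86 × 1.1 × 2
= 4.092 °C

4.092 °C


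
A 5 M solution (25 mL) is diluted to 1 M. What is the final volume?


C1V1 = C2V2
5 × 25 = 1 × V2
V2 = 125/1 = 125.0 mL

125.0 mL


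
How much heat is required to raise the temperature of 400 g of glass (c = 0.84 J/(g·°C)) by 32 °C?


q = mcΔT = 400 × 0.84 × 32
= 10752.00 J

10752.00 J


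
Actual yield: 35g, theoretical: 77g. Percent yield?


% yield = actual/theoretical × 100
= 35/77 × 100
= 45.45%

45.45%


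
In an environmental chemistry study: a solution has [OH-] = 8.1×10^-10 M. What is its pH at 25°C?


pOH = -log10([OH-]) = -log10(8.1×10^-10)
= 10 - log10(8.1) = 9.09
pH = 14 - pOH = 14 - 9.09 = 4.91

4.91


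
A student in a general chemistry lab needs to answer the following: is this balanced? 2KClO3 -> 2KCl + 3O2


Equation: 2KClO3 -> 2KCl + 3O2
Check atoms: Cl: 2=2, K: 2=2, O: 6=6
Balanced

Yes, balanced


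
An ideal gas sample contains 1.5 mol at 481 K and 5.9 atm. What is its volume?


PV = nRT  (R = 0.08206 L·atm/(mol·K))
V = nRT/P = 1.5×0.08206×481/5.9
= 10.035 L

10.035 L


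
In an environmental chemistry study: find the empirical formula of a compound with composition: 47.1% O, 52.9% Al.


Assume 100 g sample. Moles of each element:
  O: 47.1/16.0 = 2.944 mol
  Al: 52.9/26.98 = 1.961 mol
Divide by smallest (1.961):
  O: 2.944/1.961 = 1.5
  Al: 1.961/1.961 = 1.0
Multiply all ratios by 2 to obtain whole numbers.
Empirical formula: Al2O3

Al2O3


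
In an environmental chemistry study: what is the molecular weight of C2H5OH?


M(C2H5OH) = 2×12.01 + 6×1.008 + 1×16.0
= 24.02 + 6.05 + 16.0
= 46.07 g/mol

46.07 g/mol


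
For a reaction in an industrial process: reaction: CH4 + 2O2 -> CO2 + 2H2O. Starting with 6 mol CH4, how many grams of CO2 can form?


Mole ratio CO2:CH4 = 1:1
n(CO2) = 6 × 1/1 = 6.000 mol
mass = 6.000 × 44.01 = 264.06 g

264.06 g


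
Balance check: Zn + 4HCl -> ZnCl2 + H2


Equation: Zn + 4HCl -> ZnCl2 + H2
Check atoms: Cl: 4≠2, H: 4≠2, Zn: 1=1
Not balanced

No, not balanced


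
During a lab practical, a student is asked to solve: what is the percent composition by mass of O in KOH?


M(KOH) = 1×39.1 + 1×16.0 + 1×1.008 = 56.108 g/mol
Mass of O = 1 × 16.0 = 16.00 g/mol
% O = 16.00/56.108 × 100 = 28.52%

28.52%


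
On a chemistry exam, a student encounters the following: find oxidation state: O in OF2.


F is always -1; 2(-1) + x = 0, so O = +2
Oxidation number: +2

+2


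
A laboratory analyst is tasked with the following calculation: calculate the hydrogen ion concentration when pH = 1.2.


[H+] = 10^(-pH) = 10^(-1.2)
= 6.31×10^-2 M

6.31×10^-2 M


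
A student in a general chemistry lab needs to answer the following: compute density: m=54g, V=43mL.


ρ = mass/volume
= 54/43
= 1.256 g/mL

1.256 g/mL


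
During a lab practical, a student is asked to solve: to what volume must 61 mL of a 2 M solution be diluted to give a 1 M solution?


C1V1 = C2V2
2 × 61 = 1 × V2
V2 = 122/1 = 122.0 mL

122.0 mL


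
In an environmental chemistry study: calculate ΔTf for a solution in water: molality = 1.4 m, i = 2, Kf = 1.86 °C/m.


ΔTf = Kf × m × i
= 1.86 × 1.4 × 2
= 5.208 °C

5.208 °C


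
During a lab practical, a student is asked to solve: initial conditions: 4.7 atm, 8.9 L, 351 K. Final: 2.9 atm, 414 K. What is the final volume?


P1V1/T1 = P2V2/T2
V2 = P1V1T2/(T1P2)
= 4.7×8.9×414/(351×2.9)
= 17.013 L

17.013 L


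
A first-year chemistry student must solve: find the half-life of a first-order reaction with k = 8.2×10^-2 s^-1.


t½ = ln2/k = 0.693147/(8.2×10^-2 s^-1)
= 8.453 s

8.453 s


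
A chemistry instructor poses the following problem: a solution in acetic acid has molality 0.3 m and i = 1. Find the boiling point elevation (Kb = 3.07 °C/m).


ΔTb = Kb × m × i
= 3.07 × 0.3 × 1
= 0.921 °C

0.921 °C


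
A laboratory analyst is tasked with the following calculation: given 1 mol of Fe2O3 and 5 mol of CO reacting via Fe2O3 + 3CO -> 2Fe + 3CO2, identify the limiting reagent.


Mole ratio available / coefficient:
  Fe2O3: 1/1 = 1.000
  CO: 5/3 = 1.667
Smaller ratio is limiting.

Fe2O3


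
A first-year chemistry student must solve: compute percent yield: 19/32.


% yield = actual/theoretical × 100
= 19/32 × 100
= 59.38%

59.38%


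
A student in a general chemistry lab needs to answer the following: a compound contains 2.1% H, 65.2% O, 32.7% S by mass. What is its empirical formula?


Assume 100 g sample. Moles of each element:
  H: 2.1/1.008 = 2.083 mol
  O: 65.2/16.0 = 4.075 mol
  S: 32.7/32.07 = 1.02 mol
Divide by smallest (1.02):
  H: 2.083/1.02 = 2.04
  O: 4.075/1.02 = 4.0
  S: 1.02/1.02 = 1.0
Empirical formula: H2SO4

H2SO4


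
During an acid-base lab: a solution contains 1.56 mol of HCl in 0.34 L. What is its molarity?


M = n/V = 1.56/0.34 = 4.588 mol/L

4.588 M


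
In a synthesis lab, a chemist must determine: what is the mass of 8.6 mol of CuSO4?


M(CuSO4) = 159.62 g/mol
mass = n × M = 8.6 × 159.62 = 1372.73 g

1372.73 g


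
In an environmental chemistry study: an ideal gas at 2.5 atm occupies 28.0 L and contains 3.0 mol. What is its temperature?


PV = nRT  (R = 0.08206 L·atm/(mol·K))
T = PV/(nR) = 2.5×28.0/(3.0×0.08206)
= 70.00/0.246180
= 284.34 K

284.34 K


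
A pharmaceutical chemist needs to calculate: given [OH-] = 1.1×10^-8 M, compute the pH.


pOH = -log10([OH-]) = -log10(1.1×10^-8)
= 8 - log10(1.1) = 7.96
pH = 14 - pOH = 14 - 7.96 = 6.04

6.04


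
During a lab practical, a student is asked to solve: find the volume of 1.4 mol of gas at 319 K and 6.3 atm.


PV = nRT  (R = 0.08206 L·atm/(mol·K))
V = nRT/P = 1.4×0.08206×319/6.3
= 5.817 L

5.817 L


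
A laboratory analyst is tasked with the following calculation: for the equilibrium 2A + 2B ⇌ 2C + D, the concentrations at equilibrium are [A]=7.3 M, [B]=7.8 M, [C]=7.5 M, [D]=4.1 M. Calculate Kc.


Kc = [C]^2[D]/([A]^2[B]^2)
= (7.5^2 × 4.1^1)/(7.3^2 × 7.8^2)
= 230.625/3242.1636
= 0.07113

0.07113


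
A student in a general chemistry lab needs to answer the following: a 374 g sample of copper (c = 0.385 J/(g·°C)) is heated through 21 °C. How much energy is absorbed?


q = mcΔT = 374 × 0.385 × 21
= 3023.79 J

3023.79 J


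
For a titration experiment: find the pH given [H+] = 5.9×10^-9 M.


pH = -log10([H+]) = -log10(5.9×10^-9)
= 9 - log10(5.9)
= 9 - 0.77
= 8.23

8.23


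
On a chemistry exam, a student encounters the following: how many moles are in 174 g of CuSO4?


M(CuSO4) = 159.62 g/mol
n = mass/M = 174/159.62 = 1.0901 mol

1.0901 mol


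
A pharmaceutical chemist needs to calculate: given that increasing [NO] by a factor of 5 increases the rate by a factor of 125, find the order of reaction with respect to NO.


rate ∝ [NO]^n
5^n = 125 → n = 3
Order in NO: 3

3


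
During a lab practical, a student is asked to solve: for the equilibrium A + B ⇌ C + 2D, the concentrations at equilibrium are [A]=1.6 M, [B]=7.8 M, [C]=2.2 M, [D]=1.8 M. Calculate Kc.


Kc = [C][D]^2/([A][B])
= (2.2^1 × 1.8^2)/(1.6^1 × 7.8^1)
= 7.128/12.48
= 0.5712

0.5712


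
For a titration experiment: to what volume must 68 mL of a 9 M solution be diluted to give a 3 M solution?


C1V1 = C2V2
9 × 68 = 3 × V2
V2 = 612/3 = 204.0 mL

204.0 mL


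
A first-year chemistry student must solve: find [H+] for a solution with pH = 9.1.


[H+] = 10^(-pH) = 10^(-9.1)
= 7.94×10^-10 M

7.94×10^-10 M


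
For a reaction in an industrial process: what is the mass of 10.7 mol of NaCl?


M(NaCl) = 58.44 g/mol
mass = n × M = 10.7 × 58.44 = 625.31 g

625.31 g


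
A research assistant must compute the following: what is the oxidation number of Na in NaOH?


Group 1 metal: +1
Oxidation number: +1

+1


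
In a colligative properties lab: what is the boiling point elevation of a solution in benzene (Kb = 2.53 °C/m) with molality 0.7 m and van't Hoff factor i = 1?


ΔTb = Kb × m × i
= 2.53 × 0.7 × 1
= 1.771 °C

1.771 °C


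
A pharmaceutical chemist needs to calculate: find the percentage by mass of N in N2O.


M(N2O) = 2×14.01 + 1×16.0 = 44.02 g/mol
Mass of N = 2 × 14.01 = 28.02 g/mol
% N = 28.02/44.02 × 100 = 63.65%

63.65%


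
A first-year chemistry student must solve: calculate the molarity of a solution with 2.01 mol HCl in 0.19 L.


M = n/V = 2.01/0.19 = 10.579 mol/L

10.579 M


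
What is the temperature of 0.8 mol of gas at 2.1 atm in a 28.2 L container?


PV = nRT  (R = 0.08206 L·atm/(mol·K))
T = PV/(nR) = 2.1×28.2/(0.8×0.08206)
= 59.22/0.065648
= 902.08 K

902.08 K


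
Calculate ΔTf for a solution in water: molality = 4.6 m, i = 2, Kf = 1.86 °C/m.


ΔTf = Kf × m × i
= 1.86 × 4.6 × 2
= 17.112 °C

17.112 °C


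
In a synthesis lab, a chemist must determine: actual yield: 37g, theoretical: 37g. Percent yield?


% yield = actual/theoretical × 100
= 37/37 × 100
= 100.0%

100.0%


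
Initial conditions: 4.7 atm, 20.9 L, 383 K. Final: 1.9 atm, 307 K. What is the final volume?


P1V1/T1 = P2V2/T2
V2 = P1V1T2/(T1P2)
= 4.7×20.9×307/(383×1.9)
= 41.441 L

41.441 L


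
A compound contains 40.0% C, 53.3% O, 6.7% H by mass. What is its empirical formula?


Assume 100 g sample. Moles of each element:
  C: 40.0/12.01 = 3.331 mol
  O: 53.3/16.0 = 3.331 mol
  H: 6.7/1.008 = 6.647 mol
Divide by smallest (3.331):
  C: 3.331/3.331 = 1.0
  O: 3.331/3.331 = 1.0
  H: 6.647/3.331 = 2.0
Empirical formula: CH2O

CH2O


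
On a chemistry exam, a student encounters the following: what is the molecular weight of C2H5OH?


M(C2H5OH) = 2×12.01 + 6×1.008 + 1×16.0
= 24.02 + 6.05 + 16.0
= 46.07 g/mol

46.07 g/mol


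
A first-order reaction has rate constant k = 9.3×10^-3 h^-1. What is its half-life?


t½ = ln2/k = 0.693147/(9.3×10^-3 h^-1)
= 74.53 h

74.53 h


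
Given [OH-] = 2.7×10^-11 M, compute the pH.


pOH = -log10([OH-]) = -log10(2.7×10^-11)
= 11 - log10(2.7) = 10.57
pH = 14 - pOH = 14 - 10.57 = 3.43

3.43


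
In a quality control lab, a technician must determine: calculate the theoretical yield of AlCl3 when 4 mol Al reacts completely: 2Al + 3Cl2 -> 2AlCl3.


Mole ratio AlCl3:Al = 2:2
n(AlCl3) = 4 × 2/2 = 4.000 mol
mass = 4.000 × 133.33 = 533.32 g

533.32 g


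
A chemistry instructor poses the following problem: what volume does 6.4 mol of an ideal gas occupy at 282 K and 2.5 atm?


PV = nRT  (R = 0.08206 L·atm/(mol·K))
V = nRT/P = 6.4×0.08206×282/2.5
= 59.241 L

59.241 L


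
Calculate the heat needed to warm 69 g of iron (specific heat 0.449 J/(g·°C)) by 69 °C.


q = mcΔT = 69 × 0.449 × 69
= 2137.69 J

2137.69 J


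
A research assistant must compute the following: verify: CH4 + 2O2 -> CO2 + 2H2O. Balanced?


Equation: CH4 + 2O2 -> CO2 + 2H2O
Check atoms: C: 1=1, H: 4=4, O: 4=4
Balanced

Yes, balanced


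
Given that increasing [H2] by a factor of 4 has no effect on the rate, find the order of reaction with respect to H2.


rate ∝ [H2]^n
rate ∝ [H2]^0
Order in H2: 0

0


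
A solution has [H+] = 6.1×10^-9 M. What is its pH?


pH = -log10([H+]) = -log10(6.1×10^-9)
= 9 - log10(6.1)
= 9 - 0.79
= 8.21

8.21


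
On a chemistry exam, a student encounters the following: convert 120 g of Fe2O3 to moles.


M(Fe2O3) = 159.7 g/mol
n = mass/M = 120/159.7 = 0.7514 mol

0.7514 mol


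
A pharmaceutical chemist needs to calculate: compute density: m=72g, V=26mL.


ρ = mass/volume
= 72/26
= 2.769 g/mL

2.769 g/mL


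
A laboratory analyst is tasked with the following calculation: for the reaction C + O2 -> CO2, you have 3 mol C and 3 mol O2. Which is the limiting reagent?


Mole ratio available / coefficient:
  C: 3/1 = 3.000
  O2: 3/1 = 3.000
Smaller ratio is limiting.

neither (stoichiometric); C and O2 are fully consumed


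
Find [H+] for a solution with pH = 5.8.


[H+] = 10^(-pH) = 10^(-5.8)
= 1.58×10^-6 M

1.58×10^-6 M


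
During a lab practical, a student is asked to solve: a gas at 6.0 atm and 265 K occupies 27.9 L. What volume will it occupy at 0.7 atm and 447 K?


P1V1/T1 = P2V2/T2
V2 = P1V1T2/(T1P2)
= 6.0×27.9×447/(265×0.7)
= 403.384 L

403.384 L


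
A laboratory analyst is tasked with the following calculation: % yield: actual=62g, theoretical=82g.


% yield = actual/theoretical × 100
= 62/82 × 100
= 75.61%

75.61%


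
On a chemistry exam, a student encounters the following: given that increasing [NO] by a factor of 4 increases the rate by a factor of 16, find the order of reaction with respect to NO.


rate ∝ [NO]^n
4^n = 16 → n = 2
Order in NO: 2

2


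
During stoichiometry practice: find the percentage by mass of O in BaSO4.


M(BaSO4) = 1×137.33 + 1×32.07 + 4×16.0 = 233.40 g/mol
Mass of O = 4 × 16.0 = 64.00 g/mol
% O = 64.00/233.40 × 100 = 27.42%

27.42%


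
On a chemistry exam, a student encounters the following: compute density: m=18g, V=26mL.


ρ = mass/volume
= 18/26
= 0.692 g/mL

0.692 g/mL


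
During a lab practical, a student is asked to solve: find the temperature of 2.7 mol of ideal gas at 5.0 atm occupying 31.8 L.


PV = nRT  (R = 0.08206 L·atm/(mol·K))
T = PV/(nR) = 5.0×31.8/(2.7×0.08206)
= 159.00/0.221562
= 717.63 K

717.63 K


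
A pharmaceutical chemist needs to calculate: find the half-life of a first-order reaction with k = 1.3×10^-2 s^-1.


t½ = ln2/k = 0.693147/(1.3×10^-2 s^-1)
= 53.32 s

53.32 s


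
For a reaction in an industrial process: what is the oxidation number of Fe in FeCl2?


x + 2(-1) = 0, so x = +2
Oxidation number: +2

+2


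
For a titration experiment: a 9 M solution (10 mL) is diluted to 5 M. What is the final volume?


C1V1 = C2V2
9 × 10 = 5 × V2
V2 = 90/5 = 18.0 mL

18.0 mL


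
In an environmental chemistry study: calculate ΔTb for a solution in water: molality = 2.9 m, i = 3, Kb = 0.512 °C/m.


ΔTb = Kb × m × i
= 0.512 × 2.9 × 3
= 4.4544 °C

4.4544 °C


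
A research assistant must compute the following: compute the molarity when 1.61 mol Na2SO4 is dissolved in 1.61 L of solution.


M = n/V = 1.61/1.61 = 1.000 mol/L

1.000 M


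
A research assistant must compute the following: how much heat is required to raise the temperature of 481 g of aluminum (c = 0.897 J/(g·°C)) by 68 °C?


q = mcΔT = 481 × 0.897 × 68
= 29339.08 J

29339.08 J


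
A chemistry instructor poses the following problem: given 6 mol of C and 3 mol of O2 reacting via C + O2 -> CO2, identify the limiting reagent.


Mole ratio available / coefficient:
  C: 6/1 = 6.000
  O2: 3/1 = 3.000
Smaller ratio is limiting.

O2


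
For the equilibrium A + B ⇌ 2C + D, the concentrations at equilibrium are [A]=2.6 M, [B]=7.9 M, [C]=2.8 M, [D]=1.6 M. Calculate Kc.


Kc = [C]^2[D]/([A][B])
= (2.8^2 × 1.6^1)/(2.6^1 × 7.9^1)
= 12.544/20.54
= 0.6107

0.6107


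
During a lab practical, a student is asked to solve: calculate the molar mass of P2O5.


M(P2O5) = 2×30.97 + 5×16.0
= 61.94 + 80.0
= 141.94 g/mol

141.94 g/mol


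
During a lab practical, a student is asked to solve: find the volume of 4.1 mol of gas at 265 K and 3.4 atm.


PV = nRT  (R = 0.08206 L·atm/(mol·K))
V = nRT/P = 4.1×0.08206×265/3.4
= 26.223 L

26.223 L


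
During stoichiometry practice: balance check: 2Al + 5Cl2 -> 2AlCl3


Equation: 2Al + 5Cl2 -> 2AlCl3
Check atoms: Al: 2=2, Cl: 10≠6
Not balanced

No, not balanced


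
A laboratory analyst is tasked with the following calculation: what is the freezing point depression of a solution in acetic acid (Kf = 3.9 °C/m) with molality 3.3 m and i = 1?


ΔTf = Kf × m × i
= 3.9 × 3.3 × 1
= 12.87 °C

12.87 °C


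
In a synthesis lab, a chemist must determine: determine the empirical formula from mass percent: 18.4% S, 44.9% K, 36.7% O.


Assume 100 g sample. Moles of each element:
  S: 18.4/32.07 = 0.574 mol
  K: 44.9/39.1 = 1.148 mol
  O: 36.7/16.0 = 2.294 mol
Divide by smallest (0.574):
  S: 0.574/0.574 = 1.0
  K: 1.148/0.574 = 2.0
  O: 2.294/0.574 = 4.0
Empirical formula: K2SO4

K2SO4


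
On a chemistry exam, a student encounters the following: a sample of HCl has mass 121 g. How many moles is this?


M(HCl) = 36.46 g/mol
n = mass/M = 121/36.46 = 3.3187 mol

3.3187 mol


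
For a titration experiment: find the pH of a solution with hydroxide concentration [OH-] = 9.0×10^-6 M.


pOH = -log10([OH-]) = -log10(9.0×10^-6)
= 6 - log10(9.0) = 5.05
pH = 14 - pOH = 14 - 5.05 = 8.95

8.95


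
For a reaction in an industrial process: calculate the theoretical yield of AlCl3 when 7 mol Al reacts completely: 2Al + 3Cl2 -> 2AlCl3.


Mole ratio AlCl3:Al = 2:2
n(AlCl3) = 7 × 2/2 = 7.000 mol
mass = 7.000 × 133.33 = 933.31 g

933.31 g


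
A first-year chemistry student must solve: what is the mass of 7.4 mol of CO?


M(CO) = 28.01 g/mol
mass = n × M = 7.4 × 28.01 = 207.27 g

207.27 g


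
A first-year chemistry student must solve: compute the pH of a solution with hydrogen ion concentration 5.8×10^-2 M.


pH = -log10([H+]) = -log10(5.8×10^-2)
= 2 - log10(5.8)
= 2 - 0.76
= 1.24

1.24


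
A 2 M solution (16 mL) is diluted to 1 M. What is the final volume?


C1V1 = C2V2
2 × 16 = 1 × V2
V2 = 32/1 = 32.0 mL

32.0 mL


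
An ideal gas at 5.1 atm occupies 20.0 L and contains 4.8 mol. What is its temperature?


PV = nRT  (R = 0.08206 L·atm/(mol·K))
T = PV/(nR) = 5.1×20.0/(4.8×0.08206)
= 102.00/0.393888
= 258.96 K

258.96 K


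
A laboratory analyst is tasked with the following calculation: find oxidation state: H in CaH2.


H with a metal (hydride): -1
Oxidation number: -1

-1


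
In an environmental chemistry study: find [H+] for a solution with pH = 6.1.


[H+] = 10^(-pH) = 10^(-6.1)
= 7.94×10^-7 M

7.94×10^-7 M


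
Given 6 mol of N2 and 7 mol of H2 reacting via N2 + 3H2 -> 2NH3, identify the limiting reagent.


Mole ratio available / coefficient:
  N2: 6/1 = 6.000
  H2: 7/3 = 2.333
Smaller ratio is limiting.

H2


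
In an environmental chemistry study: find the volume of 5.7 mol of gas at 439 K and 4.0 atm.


PV = nRT  (R = 0.08206 L·atm/(mol·K))
V = nRT/P = 5.7×0.08206×439/4.0
= 51.335 L

51.335 L


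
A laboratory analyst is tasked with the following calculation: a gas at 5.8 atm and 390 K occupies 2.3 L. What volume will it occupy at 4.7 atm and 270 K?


P1V1/T1 = P2V2/T2
V2 = P1V1T2/(T1P2)
= 5.8×2.3×270/(390×4.7)
= 1.965 L

1.965 L


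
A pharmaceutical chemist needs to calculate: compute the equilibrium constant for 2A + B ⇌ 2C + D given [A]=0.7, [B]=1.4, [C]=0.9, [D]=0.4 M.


Kc = [C]^2[D]/([A]^2[B])
= (0.9^2 × 0.4^1)/(0.7^2 × 1.4^1)
= 0.324/0.686
= 0.4723

0.4723


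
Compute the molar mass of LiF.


M(LiF) = 1×6.94 + 1×19.0
= 6.94 + 19.0
= 25.94 g/mol

25.94 g/mol


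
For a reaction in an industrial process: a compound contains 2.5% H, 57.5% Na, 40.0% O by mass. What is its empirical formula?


Assume 100 g sample. Moles of each element:
  H: 2.5/1.008 = 2.48 mol
  Na: 57.5/22.99 = 2.501 mol
  O: 40.0/16.0 = 2.5 mol
Divide by smallest (2.48):
  H: 2.48/2.48 = 1.0
  Na: 2.501/2.48 = 1.01
  O: 2.5/2.48 = 1.01
Empirical formula: NaOH

NaOH


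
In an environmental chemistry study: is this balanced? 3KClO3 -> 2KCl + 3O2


Equation: 3KClO3 -> 2KCl + 3O2
Check atoms: Cl: 3≠2, K: 3≠2, O: 9≠6
Not balanced

No, not balanced


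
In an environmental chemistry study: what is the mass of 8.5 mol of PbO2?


M(PbO2) = 239.2 g/mol
mass = n × M = 8.5 × 239.2 = 2033.20 g

2033.20 g


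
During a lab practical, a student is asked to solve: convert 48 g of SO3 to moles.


M(SO3) = 80.07 g/mol
n = mass/M = 48/80.07 = 0.5995 mol

0.5995 mol


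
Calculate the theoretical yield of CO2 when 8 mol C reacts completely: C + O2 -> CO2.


Mole ratio CO2:C = 1:1
n(CO2) = 8 × 1/1 = 8.000 mol
mass = 8.000 × 44.01 = 352.08 g

352.08 g


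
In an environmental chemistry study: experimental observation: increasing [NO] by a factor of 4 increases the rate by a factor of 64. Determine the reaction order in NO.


rate ∝ [NO]^n
4^n = 64 → n = 3
Order in NO: 3

3


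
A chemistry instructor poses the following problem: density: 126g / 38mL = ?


ρ = mass/volume
= 126/38
= 3.316 g/mL

3.316 g/mL


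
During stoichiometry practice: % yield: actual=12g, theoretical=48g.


% yield = actual/theoretical × 100
= 12/48 × 100
= 25.0%

25.0%


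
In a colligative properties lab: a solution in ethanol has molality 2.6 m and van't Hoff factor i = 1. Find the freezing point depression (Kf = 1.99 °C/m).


ΔTf = Kf × m × i
= 1.99 × 2.6 × 1
= 5.174 °C

5.174 °C


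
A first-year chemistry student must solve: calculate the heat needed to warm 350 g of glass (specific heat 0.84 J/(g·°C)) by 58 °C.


q = mcΔT = 350 × 0.84 × 58
= 17052.00 J

17052.00 J


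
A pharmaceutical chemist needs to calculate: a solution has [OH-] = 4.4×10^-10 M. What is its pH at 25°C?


pOH = -log10([OH-]) = -log10(4.4×10^-10)
= 10 - log10(4.4) = 9.36
pH = 14 - pOH = 14 - 9.36 = 4.64

4.64


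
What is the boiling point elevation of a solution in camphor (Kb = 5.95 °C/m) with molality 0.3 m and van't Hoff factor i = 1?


ΔTb = Kb × m × i
= 5.95 × 0.3 × 1
= 1.785 °C

1.785 °C


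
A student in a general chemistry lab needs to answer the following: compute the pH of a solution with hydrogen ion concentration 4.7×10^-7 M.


pH = -log10([H+]) = -log10(4.7×10^-7)
= 7 - log10(4.7)
= 7 - 0.67
= 6.33

6.33


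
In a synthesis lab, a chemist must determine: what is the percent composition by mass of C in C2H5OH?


M(C2H5OH) = 2×12.01 + 6×1.008 + 1×16.0 = 46.068 g/mol
Mass of C = 2 × 12.01 = 24.02 g/mol
% C = 24.02/46.068 × 100 = 52.14%

52.14%


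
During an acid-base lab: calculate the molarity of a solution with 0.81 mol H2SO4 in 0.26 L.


M = n/V = 0.81/0.26 = 3.115 mol/L

3.115 M


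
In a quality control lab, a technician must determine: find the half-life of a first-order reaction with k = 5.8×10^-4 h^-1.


t½ = ln2/k = 0.693147/(5.8×10^-4 h^-1)
= 1195 h

1195 h


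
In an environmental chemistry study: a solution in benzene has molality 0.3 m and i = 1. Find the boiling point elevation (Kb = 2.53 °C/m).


ΔTb = Kb × m × i
= 2.53 × 0.3 × 1
= 0.759 °C

0.759 °C


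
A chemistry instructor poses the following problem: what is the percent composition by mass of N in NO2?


M(NO2) = 1×14.01 + 2×16.0 = 46.01 g/mol
Mass of N = 1 × 14.01 = 14.01 g/mol
% N = 14.01/46.01 × 100 = 30.45%

30.45%


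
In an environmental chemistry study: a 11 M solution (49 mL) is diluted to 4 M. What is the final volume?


C1V1 = C2V2
11 × 49 = 4 × V2
V2 = 539/4 = 134.75 mL

134.75 mL


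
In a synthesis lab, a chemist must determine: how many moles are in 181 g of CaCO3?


M(CaCO3) = 100.09 g/mol
n = mass/M = 181/100.09 = 1.8084 mol

1.8084 mol


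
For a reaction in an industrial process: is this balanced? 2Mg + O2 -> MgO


Equation: 2Mg + O2 -> MgO
Check atoms: Mg: 2≠1, O: 2≠1
Not balanced

No, not balanced


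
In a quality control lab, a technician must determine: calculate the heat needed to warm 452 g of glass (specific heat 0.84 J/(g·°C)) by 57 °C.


q = mcΔT = 452 × 0.84 × 57
= 21641.76 J

21641.76 J


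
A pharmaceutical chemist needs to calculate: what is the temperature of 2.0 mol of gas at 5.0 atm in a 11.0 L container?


PV = nRT  (R = 0.08206 L·atm/(mol·K))
T = PV/(nR) = 5.0×11.0/(2.0×0.08206)
= 55.00/0.164120
= 335.12 K

335.12 K


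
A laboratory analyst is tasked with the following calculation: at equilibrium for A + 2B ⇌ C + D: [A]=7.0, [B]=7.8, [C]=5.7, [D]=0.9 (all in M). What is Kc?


Kc = [C][D]/([A][B]^2)
= (5.7^1 × 0.9^1)/(7.0^1 × 7.8^2)
= 5.13/425.88
= 0.01205

0.01205


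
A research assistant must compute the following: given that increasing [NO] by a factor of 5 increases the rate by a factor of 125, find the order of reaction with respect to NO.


rate ∝ [NO]^n
5^n = 125 → n = 3
Order in NO: 3

3


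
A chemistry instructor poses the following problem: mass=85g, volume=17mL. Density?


ρ = mass/volume
= 85/17
= 5.0 g/mL

5.0 g/mL


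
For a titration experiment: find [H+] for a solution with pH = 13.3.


[H+] = 10^(-pH) = 10^(-13.3)
= 5.01×10^-14 M

5.01×10^-14 M


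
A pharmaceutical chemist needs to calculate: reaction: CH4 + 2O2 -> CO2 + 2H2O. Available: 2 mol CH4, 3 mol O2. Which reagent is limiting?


Mole ratio available / coefficient:
  CH4: 2/1 = 2.000
  O2: 3/2 = 1.500
Smaller ratio is limiting.

O2


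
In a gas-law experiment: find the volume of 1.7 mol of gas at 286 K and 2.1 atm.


PV = nRT  (R = 0.08206 L·atm/(mol·K))
V = nRT/P = 1.7×0.08206×286/2.1
= 18.999 L

18.999 L


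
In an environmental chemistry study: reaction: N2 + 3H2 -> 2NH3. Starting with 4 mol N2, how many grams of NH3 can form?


Mole ratio NH3:N2 = 2:1
n(NH3) = 4 × 2/1 = 8.000 mol
mass = 8.000 × 17.03 = 136.24 g

136.24 g


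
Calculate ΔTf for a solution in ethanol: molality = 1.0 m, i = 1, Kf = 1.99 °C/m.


ΔTf = Kf × m × i
= 1.99 × 1.0 × 1
= 1.99 °C

1.99 °C


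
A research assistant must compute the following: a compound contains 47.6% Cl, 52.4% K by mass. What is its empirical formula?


Assume 100 g sample. Moles of each element:
  Cl: 47.6/35.45 = 1.343 mol
  K: 52.4/39.1 = 1.34 mol
Divide by smallest (1.34):
  Cl: 1.343/1.34 = 1.0
  K: 1.34/1.34 = 1.0
Empirical formula: KCl

KCl


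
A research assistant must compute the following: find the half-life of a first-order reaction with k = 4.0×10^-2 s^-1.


t½ = ln2/k = 0.693147/(4.0×10^-2 s^-1)
= 17.33 s

17.33 s


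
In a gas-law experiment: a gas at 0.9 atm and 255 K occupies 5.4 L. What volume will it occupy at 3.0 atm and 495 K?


P1V1/T1 = P2V2/T2
V2 = P1V1T2/(T1P2)
= 0.9×5.4×495/(255×3.0)
= 3.145 L

3.145 L


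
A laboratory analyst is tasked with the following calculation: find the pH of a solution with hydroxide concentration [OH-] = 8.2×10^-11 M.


pOH = -log10([OH-]) = -log10(8.2×10^-11)
= 11 - log10(8.2) = 10.09
pH = 14 - pOH = 14 - 10.09 = 3.91

3.91


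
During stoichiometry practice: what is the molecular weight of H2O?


M(H2O) = 2×1.008 + 1×16.0
= 2.02 + 16.0
= 18.02 g/mol

18.02 g/mol


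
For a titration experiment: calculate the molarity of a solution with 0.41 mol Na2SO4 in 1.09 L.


M = n/V = 0.41/1.09 = 0.376 mol/L

0.376 M


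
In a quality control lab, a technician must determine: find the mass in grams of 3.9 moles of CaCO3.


M(CaCO3) = 100.09 g/mol
mass = n × M = 3.9 × 100.09 = 390.35 g

390.35 g


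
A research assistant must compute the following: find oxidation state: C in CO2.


x + 2(-2) = 0, so x = +4
Oxidation number: +4

+4


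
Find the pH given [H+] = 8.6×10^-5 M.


pH = -log10([H+]) = -log10(8.6×10^-5)
= 5 - log10(8.6)
= 5 - 0.93
= 4.07

4.07


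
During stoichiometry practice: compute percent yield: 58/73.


% yield = actual/theoretical × 100
= 58/73 × 100
= 79.45%

79.45%


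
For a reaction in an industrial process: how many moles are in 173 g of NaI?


M(NaI) = 149.89 g/mol
n = mass/M = 173/149.89 = 1.1542 mol

1.1542 mol


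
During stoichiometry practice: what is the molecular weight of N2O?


M(N2O) = 2×14.01 + 1×16.0
= 28.02 + 16.0
= 44.02 g/mol

44.02 g/mol


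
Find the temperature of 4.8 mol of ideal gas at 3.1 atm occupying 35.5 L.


PV = nRT  (R = 0.08206 L·atm/(mol·K))
T = PV/(nR) = 3.1×35.5/(4.8×0.08206)
= 110.05/0.393888
= 279.39 K

279.39 K


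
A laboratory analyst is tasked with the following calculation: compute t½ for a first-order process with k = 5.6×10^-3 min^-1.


t½ = ln2/k = 0.693147/(5.6×10^-3 min^-1)
= 123.8 min

123.8 min


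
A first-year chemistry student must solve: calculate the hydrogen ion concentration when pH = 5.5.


[H+] = 10^(-pH) = 10^(-5.5)
= 3.16×10^-6 M

3.16×10^-6 M


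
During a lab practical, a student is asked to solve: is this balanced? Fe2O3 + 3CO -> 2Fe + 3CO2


Equation: Fe2O3 + 3CO -> 2Fe + 3CO2
Check atoms: C: 3=3, Fe: 2=2, O: 6=6
Balanced

Yes, balanced


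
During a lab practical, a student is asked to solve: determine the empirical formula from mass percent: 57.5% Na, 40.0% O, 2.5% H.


Assume 100 g sample. Moles of each element:
  Na: 57.5/22.99 = 2.501 mol
  O: 40.0/16.0 = 2.5 mol
  H: 2.5/1.008 = 2.48 mol
Divide by smallest (2.48):
  Na: 2.501/2.48 = 1.01
  O: 2.5/2.48 = 1.01
  H: 2.48/2.48 = 1.0
Empirical formula: NaOH

NaOH


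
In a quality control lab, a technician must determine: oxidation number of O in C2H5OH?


O is usually -2
Oxidation number: -2

-2


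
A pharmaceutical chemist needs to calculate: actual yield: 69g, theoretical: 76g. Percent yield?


% yield = actual/theoretical × 100
= 69/76 × 100
= 90.79%

90.79%


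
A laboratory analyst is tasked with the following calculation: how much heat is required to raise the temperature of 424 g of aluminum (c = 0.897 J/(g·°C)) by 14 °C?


q = mcΔT = 424 × 0.897 × 14
= 5324.59 J

5324.59 J


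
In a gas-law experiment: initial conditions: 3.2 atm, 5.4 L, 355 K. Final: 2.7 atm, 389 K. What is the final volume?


P1V1/T1 = P2V2/T2
V2 = P1V1T2/(T1P2)
= 3.2×5.4×389/(355×2.7)
= 7.013 L

7.013 L


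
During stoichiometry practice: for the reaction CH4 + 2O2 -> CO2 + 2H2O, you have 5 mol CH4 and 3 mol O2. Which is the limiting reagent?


Mole ratio available / coefficient:
  CH4: 5/1 = 5.000
  O2: 3/2 = 1.500
Smaller ratio is limiting.

O2


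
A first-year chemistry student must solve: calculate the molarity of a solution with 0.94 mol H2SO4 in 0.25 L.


M = n/V = 0.94/0.25 = 3.760 mol/L

3.760 M


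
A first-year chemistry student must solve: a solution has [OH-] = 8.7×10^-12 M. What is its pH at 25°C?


pOH = -log10([OH-]) = -log10(8.7×10^-12)
= 12 - log10(8.7) = 11.06
pH = 14 - pOH = 14 - 11.06 = 2.94

2.94


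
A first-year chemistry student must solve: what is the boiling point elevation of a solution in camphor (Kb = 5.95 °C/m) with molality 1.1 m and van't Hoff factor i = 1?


ΔTb = Kb × m × i
= 5.95 × 1.1 × 1
= 6.545 °C

6.545 °C


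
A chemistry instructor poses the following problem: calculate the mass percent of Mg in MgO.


M(MgO) = 1×24.31 + 1×16.0 = 40.31 g/mol
Mass of Mg = 1 × 24.31 = 24.31 g/mol
% Mg = 24.31/40.31 × 100 = 60.31%

60.31%


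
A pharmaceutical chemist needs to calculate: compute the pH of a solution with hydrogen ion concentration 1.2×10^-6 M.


pH = -log10([H+]) = -log10(1.2×10^-6)
= 6 - log10(1.2)
= 6 - 0.08
= 5.92

5.92


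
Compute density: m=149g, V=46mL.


ρ = mass/volume
= 149/46
= 3.239 g/mL

3.239 g/mL


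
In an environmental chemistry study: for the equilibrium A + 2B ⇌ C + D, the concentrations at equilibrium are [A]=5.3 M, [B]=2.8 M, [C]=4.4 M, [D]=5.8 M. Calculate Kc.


Kc = [C][D]/([A][B]^2)
= (4.4^1 × 5.8^1)/(5.3^1 × 2.8^2)
= 25.52/41.552
= 0.6142

0.6142


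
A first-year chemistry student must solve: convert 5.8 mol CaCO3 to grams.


M(CaCO3) = 100.09 g/mol
mass = n × M = 5.8 × 100.09 = 580.52 g

580.52 g


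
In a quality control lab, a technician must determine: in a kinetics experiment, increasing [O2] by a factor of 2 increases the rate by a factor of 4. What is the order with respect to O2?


rate ∝ [O2]^n
2^n = 4 → n = 2
Order in O2: 2

2


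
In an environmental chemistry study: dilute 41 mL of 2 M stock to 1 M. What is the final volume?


C1V1 = C2V2
2 × 41 = 1 × V2
V2 = 82/1 = 82.0 mL

82.0 mL


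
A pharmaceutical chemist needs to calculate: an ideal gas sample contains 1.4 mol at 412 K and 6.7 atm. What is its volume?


PV = nRT  (R = 0.08206 L·atm/(mol·K))
V = nRT/P = 1.4×0.08206×412/6.7
= 7.065 L

7.065 L


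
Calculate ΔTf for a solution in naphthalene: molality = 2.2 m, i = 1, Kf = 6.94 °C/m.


ΔTf = Kf × m × i
= 6.94 × 2.2 × 1
= 15.268 °C

15.268 °C


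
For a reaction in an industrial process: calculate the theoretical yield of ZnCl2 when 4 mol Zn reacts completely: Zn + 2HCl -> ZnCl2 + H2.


Mole ratio ZnCl2:Zn = 1:1
n(ZnCl2) = 4 × 1/1 = 4.000 mol
mass = 4.000 × 136.28 = 545.12 g

545.12 g


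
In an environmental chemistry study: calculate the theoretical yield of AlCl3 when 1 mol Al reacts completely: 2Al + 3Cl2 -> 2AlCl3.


Mole ratio AlCl3:Al = 2:2
n(AlCl3) = 1 × 2/2 = 1.000 mol
mass = 1.000 × 133.33 = 133.33 g

133.33 g


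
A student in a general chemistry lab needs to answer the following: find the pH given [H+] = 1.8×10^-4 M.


pH = -log10([H+]) = -log10(1.8×10^-4)
= 4 - log10(1.8)
= 4 - 0.26
= 3.74

3.74


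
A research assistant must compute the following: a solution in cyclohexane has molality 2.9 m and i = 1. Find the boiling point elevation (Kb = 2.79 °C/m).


ΔTb = Kb × m × i
= 2.79 × 2.9 × 1
= 8.091 °C

8.091 °C


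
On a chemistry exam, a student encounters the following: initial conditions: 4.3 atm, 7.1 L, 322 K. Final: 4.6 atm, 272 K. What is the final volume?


P1V1/T1 = P2V2/T2
V2 = P1V1T2/(T1P2)
= 4.3×7.1×272/(322×4.6)
= 5.606 L

5.606 L


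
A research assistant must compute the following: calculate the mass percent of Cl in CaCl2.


M(CaCl2) = 1×40.08 + 2×35.45 = 110.98 g/mol
Mass of Cl = 2 × 35.45 = 70.90 g/mol
% Cl = 70.90/110.98 × 100 = 63.89%

63.89%


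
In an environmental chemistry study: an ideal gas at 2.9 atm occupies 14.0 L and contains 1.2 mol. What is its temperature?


PV = nRT  (R = 0.08206 L·atm/(mol·K))
T = PV/(nR) = 2.9×14.0/(1.2×0.08206)
= 40.60/0.098472
= 412.30 K

412.30 K


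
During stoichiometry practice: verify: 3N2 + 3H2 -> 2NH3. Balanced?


Equation: 3N2 + 3H2 -> 2NH3
Check atoms: H: 6=6, N: 6≠2
Not balanced

No, not balanced


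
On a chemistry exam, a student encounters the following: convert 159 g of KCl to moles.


M(KCl) = 74.55 g/mol
n = mass/M = 159/74.55 = 2.1328 mol

2.1328 mol


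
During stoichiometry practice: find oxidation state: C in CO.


x + (-2) = 0, so x = +2
Oxidation number: +2

+2


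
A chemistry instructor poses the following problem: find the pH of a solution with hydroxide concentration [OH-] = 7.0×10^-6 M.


pOH = -log10([OH-]) = -log10(7.0×10^-6)
= 6 - log10(7.0) = 5.15
pH = 14 - pOH = 14 - 5.15 = 8.85

8.85


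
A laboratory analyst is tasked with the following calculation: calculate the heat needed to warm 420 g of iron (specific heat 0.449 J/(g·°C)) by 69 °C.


q = mcΔT = 420 × 0.449 × 69
= 13012.02 J

13012.02 J


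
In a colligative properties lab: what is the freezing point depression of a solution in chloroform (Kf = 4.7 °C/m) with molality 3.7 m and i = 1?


ΔTf = Kf × m × i
= 4.7 × 3.7 × 1
= 17.39 °C

17.39 °C


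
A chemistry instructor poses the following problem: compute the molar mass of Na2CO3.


M(Na2CO3) = 2×22.99 + 1×12.01 + 3×16.0
= 45.98 + 12.01 + 48.0
= 105.99 g/mol

105.99 g/mol


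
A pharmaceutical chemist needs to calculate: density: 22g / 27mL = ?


ρ = mass/volume
= 22/27
= 0.815 g/mL

0.815 g/mL


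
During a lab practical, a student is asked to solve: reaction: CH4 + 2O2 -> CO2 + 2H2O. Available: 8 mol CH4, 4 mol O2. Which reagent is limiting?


Mole ratio available / coefficient:
  CH4: 8/1 = 8.000
  O2: 4/2 = 2.000
Smaller ratio is limiting.

O2


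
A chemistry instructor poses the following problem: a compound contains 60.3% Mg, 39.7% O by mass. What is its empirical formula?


Assume 100 g sample. Moles of each element:
  Mg: 60.3/24.31 = 2.48 mol
  O: 39.7/16.0 = 2.481 mol
Divide by smallest (2.48):
  Mg: 2.48/2.48 = 1.0
  O: 2.481/2.48 = 1.0
Empirical formula: MgO

MgO


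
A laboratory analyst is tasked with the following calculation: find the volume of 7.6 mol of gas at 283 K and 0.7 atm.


PV = nRT  (R = 0.08206 L·atm/(mol·K))
V = nRT/P = 7.6×0.08206×283/0.7
= 252.135 L

252.135 L


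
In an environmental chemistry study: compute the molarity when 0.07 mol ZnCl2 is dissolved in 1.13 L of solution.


M = n/V = 0.07/1.13 = 0.062 mol/L

0.062 M


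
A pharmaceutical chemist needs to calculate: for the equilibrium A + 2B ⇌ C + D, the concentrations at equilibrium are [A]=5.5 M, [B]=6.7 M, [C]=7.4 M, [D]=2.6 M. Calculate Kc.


Kc = [C][D]/([A][B]^2)
= (7.4^1 × 2.6^1)/(5.5^1 × 6.7^2)
= 19.24/246.895
= 0.07793

0.07793


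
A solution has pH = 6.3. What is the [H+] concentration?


[H+] = 10^(-pH) = 10^(-6.3)
= 5.01×10^-7 M

5.01×10^-7 M


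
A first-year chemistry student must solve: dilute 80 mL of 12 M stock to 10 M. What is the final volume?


C1V1 = C2V2
12 × 80 = 10 × V2
V2 = 960/10 = 96.0 mL

96.0 mL


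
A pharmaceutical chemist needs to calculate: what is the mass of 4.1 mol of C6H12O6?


M(C6H12O6) = 180.16 g/mol
mass = n × M = 4.1 × 180.16 = 738.66 g

738.66 g


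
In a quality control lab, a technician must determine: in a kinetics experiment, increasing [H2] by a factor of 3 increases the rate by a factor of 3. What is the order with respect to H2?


rate ∝ [H2]^n
3^n = 3 → n = 1
Order in H2: 1

1


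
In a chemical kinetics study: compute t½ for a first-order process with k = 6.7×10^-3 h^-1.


t½ = ln2/k = 0.693147/(6.7×10^-3 h^-1)
= 103.5 h

103.5 h


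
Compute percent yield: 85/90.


% yield = actual/theoretical × 100
= 85/90 × 100
= 94.44%

94.44%


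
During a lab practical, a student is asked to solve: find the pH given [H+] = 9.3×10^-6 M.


pH = -log10([H+]) = -log10(9.3×10^-6)
= 6 - log10(9.3)
= 6 - 0.97
= 5.03

5.03


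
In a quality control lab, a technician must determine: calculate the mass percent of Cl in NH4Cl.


M(NH4Cl) = 1×14.01 + 4×1.008 + 1×35.45 = 53.492 g/mol
Mass of Cl = 1 × 35.45 = 35.45 g/mol
% Cl = 35.45/53.492 × 100 = 66.27%

66.27%


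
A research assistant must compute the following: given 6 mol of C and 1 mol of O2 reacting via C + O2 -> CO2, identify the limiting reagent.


Mole ratio available / coefficient:
  C: 6/1 = 6.000
  O2: 1/1 = 1.000
Smaller ratio is limiting.

O2


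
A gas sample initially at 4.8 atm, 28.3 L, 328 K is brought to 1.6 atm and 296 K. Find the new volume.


P1V1/T1 = P2V2/T2
V2 = P1V1T2/(T1P2)
= 4.8×28.3×296/(328×1.6)
= 76.617 L

76.617 L
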